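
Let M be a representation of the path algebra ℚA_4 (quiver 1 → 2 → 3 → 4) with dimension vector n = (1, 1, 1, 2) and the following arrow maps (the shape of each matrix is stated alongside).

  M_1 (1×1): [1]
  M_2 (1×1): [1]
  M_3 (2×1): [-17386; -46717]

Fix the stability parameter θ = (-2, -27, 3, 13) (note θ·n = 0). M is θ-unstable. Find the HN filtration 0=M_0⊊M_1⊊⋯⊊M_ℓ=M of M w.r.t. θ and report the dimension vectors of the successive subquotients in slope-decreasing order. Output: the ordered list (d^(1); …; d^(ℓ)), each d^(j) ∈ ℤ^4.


Barcode: M ≅ I[1,4], I[4,4]. HN layers by μ_θ (3 steps, strictly decreasing):
  μ^(1)=13; μ^(2)=3; μ^(3)=-29/2

((0, 0, 0, 2); (0, 0, 1, 0); (1, 1, 0, 0))


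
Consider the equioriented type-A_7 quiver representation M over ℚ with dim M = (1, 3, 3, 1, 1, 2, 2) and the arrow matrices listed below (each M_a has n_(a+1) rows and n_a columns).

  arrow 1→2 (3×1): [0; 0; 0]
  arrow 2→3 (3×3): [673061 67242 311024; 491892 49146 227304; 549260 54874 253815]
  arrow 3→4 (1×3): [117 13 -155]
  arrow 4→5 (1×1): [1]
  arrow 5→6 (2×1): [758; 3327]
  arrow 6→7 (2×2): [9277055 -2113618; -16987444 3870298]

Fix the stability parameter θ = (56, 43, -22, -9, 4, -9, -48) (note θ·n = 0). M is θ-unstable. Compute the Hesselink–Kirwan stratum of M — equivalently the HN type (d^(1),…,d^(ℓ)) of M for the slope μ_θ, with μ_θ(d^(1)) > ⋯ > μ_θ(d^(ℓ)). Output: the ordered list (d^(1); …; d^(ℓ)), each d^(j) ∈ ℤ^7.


Barcode: M ≅ I[1,1], I[2,3]^2, I[2,7], I[6,7]. HN layers by μ_θ (4 steps, strictly decreasing):
  μ^(1)=56; μ^(2)=21/2; μ^(3)=-41/6; μ^(4)=-57/2

((1, 0, 0, 0, 0, 0, 0); (0, 2, 2, 0, 0, 0, 0); (0, 1, 1, 1, 1, 1, 1); (0, 0, 0, 0, 0, 1, 1))


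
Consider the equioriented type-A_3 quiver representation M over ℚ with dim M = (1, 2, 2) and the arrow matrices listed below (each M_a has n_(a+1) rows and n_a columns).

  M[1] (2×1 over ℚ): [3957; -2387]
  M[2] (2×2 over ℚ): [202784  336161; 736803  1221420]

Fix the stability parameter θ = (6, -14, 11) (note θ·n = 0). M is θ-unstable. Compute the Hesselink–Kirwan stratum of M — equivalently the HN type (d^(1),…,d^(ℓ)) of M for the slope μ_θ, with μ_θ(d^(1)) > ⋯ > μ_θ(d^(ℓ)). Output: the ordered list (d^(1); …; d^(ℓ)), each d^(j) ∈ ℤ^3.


Interval decomposition of M: I[1,3], I[2,3].
HN type (ℓ=3): μ^(1)=11; μ^(2)=-4; μ^(3)=-14

((0, 0, 2); (1, 1, 0); (0, 1, 0))


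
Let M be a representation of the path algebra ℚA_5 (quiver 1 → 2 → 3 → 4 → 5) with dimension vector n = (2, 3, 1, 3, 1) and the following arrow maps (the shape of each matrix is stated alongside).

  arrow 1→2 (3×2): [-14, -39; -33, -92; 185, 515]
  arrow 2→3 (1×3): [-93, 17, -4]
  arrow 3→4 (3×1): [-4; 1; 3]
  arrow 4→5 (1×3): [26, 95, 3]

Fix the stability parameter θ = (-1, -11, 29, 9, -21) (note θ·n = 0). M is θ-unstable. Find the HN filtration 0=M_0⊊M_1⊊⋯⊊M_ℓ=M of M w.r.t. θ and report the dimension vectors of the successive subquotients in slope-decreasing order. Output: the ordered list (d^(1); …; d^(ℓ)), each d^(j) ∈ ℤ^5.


Interval decomposition of M: I[1,2], I[1,4], I[2,2], I[4,4], I[4,5].
HN type (ℓ=4): μ^(1)=19; μ^(2)=9; μ^(3)=-6; μ^(4)=-11

((0, 0, 1, 1, 0); (0, 0, 0, 1, 0); (2, 2, 0, 1, 1); (0, 1, 0, 0, 0))


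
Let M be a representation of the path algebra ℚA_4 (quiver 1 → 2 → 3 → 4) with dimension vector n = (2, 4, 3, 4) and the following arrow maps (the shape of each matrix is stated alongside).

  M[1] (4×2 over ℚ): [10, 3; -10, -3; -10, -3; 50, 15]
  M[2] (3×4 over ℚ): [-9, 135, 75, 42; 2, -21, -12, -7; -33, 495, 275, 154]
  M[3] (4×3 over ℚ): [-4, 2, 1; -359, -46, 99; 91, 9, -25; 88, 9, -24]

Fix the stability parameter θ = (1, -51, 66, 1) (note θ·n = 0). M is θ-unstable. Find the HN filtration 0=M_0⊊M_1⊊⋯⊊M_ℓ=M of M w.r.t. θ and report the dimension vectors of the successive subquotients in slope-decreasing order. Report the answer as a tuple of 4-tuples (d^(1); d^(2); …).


Via rank(M_{q-1}∘⋯∘M_p): M ≅ I[1,1], I[1,4], I[2,2]^2, I[2,4], I[3,4], I[4,4].
μ_θ-semistable layers: μ^(1)=67/2; μ^(2)=1; μ^(3)=-25; μ^(4)=-51

((0, 0, 3, 3); (1, 0, 0, 1); (1, 1, 0, 0); (0, 3, 0, 0))


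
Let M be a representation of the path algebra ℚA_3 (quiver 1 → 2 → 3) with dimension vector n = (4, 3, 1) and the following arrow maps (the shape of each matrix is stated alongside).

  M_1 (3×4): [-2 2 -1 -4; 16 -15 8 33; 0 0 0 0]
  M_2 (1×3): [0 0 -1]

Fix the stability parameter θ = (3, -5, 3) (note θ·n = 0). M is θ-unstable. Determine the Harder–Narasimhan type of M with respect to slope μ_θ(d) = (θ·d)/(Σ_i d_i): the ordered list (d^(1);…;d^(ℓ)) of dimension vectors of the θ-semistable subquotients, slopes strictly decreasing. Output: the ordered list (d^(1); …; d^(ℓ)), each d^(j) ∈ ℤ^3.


Via rank(M_{q-1}∘⋯∘M_p): M ≅ I[1,1]^2, I[1,2]^2, I[2,3].
μ_θ-semistable layers: μ^(1)=3; μ^(2)=-1; μ^(3)=-5

((2, 0, 1); (2, 2, 0); (0, 1, 0))


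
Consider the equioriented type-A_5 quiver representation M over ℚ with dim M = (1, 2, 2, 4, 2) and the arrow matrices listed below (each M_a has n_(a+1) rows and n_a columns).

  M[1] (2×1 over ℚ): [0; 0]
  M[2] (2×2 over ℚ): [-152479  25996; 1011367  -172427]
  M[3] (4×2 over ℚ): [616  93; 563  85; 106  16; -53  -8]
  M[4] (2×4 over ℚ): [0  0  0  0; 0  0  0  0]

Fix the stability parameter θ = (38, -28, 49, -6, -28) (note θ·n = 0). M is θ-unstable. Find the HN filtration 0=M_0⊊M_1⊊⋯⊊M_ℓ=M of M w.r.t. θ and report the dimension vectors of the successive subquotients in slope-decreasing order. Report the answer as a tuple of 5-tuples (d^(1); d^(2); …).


Via rank(M_{q-1}∘⋯∘M_p): M ≅ I[1,1], I[2,4]^2, I[4,4]^2, I[5,5]^2.
μ_θ-semistable layers: μ^(1)=38; μ^(2)=43/2; μ^(3)=-6; μ^(4)=-28

((1, 0, 0, 0, 0); (0, 0, 2, 2, 0); (0, 0, 0, 2, 0); (0, 2, 0, 0, 2))


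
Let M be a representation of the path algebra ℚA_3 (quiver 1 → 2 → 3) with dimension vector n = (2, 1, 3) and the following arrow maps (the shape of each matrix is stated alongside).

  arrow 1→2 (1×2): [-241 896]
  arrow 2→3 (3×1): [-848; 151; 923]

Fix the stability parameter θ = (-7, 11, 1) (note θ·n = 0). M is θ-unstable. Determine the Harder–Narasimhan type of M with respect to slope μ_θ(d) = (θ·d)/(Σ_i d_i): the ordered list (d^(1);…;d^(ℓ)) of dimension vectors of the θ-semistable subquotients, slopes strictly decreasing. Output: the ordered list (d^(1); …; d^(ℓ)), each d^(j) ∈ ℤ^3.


Via rank(M_{q-1}∘⋯∘M_p): M ≅ I[1,1], I[1,3], I[3,3]^2.
μ_θ-semistable layers: μ^(1)=6; μ^(2)=1; μ^(3)=-7

((0, 1, 1); (0, 0, 2); (2, 0, 0))


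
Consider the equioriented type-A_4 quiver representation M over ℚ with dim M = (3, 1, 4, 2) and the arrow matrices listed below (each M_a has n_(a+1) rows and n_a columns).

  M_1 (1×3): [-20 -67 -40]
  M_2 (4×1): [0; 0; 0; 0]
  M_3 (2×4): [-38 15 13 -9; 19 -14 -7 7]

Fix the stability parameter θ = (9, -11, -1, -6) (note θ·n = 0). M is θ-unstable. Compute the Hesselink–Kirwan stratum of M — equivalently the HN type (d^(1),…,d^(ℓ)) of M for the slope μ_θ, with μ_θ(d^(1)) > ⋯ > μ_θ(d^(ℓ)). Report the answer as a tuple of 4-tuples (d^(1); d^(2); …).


Interval decomposition of M: I[1,1]^2, I[1,2], I[3,3]^2, I[3,4]^2.
HN type (ℓ=3): μ^(1)=9; μ^(2)=-1; μ^(3)=-7/2

((2, 0, 0, 0); (1, 1, 2, 0); (0, 0, 2, 2))


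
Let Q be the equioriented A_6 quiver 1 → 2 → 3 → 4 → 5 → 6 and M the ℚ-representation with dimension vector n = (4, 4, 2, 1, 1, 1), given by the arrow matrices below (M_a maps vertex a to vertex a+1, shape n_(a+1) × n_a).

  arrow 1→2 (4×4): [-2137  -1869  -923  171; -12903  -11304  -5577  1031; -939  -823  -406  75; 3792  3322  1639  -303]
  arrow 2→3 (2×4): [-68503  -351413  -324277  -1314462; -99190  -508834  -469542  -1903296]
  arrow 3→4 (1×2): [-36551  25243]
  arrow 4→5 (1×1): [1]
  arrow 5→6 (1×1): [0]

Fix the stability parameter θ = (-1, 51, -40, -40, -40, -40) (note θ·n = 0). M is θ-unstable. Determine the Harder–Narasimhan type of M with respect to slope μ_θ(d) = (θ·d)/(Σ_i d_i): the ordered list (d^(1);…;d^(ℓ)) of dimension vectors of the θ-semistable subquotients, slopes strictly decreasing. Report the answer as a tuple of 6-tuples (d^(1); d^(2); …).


Barcode: M ≅ I[1,2]^2, I[1,3], I[1,5], I[6,6]. HN layers by μ_θ (5 steps, strictly decreasing):
  μ^(1)=51; μ^(2)=11/2; μ^(3)=-1; μ^(4)=-14; μ^(5)=-40

((0, 2, 0, 0, 0, 0); (0, 1, 1, 0, 0, 0); (3, 0, 0, 0, 0, 0); (1, 1, 1, 1, 1, 0); (0, 0, 0, 0, 0, 1))


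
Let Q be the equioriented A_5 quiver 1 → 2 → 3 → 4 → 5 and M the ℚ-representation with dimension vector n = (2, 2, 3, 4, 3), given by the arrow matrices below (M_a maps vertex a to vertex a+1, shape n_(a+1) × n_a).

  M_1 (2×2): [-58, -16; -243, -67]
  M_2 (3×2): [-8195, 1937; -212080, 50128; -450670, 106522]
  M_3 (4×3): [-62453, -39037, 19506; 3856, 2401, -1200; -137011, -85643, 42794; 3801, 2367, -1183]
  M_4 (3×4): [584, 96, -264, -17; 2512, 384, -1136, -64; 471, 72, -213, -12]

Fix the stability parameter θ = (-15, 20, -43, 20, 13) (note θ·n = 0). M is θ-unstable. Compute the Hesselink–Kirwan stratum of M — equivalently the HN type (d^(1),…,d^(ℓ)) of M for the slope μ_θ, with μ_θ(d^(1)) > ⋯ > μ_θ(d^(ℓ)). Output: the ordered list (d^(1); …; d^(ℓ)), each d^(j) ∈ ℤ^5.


Interval decomposition of M: I[1,2], I[1,5], I[3,4]^2, I[4,5], I[5,5].
HN type (ℓ=6): μ^(1)=20; μ^(2)=33/2; μ^(3)=13; μ^(4)=-23/2; μ^(5)=-15; μ^(6)=-43

((0, 1, 0, 2, 0); (0, 0, 0, 2, 2); (0, 0, 0, 0, 1); (0, 1, 1, 0, 0); (2, 0, 0, 0, 0); (0, 0, 2, 0, 0))


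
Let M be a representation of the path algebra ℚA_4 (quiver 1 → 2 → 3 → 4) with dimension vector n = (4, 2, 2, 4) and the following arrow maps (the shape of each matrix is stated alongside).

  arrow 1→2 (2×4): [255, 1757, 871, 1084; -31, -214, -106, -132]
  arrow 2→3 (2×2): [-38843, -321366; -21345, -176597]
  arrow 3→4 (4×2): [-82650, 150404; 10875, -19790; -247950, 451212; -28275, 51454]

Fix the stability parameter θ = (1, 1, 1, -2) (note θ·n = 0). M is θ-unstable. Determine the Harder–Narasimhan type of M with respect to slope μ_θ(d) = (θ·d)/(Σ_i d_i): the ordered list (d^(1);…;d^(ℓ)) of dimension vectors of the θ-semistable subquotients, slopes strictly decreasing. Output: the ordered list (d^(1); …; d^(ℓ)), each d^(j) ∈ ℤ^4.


Barcode: M ≅ I[1,1]^2, I[1,3], I[1,4], I[4,4]^3. HN layers by μ_θ (3 steps, strictly decreasing):
  μ^(1)=1; μ^(2)=1/4; μ^(3)=-2

((3, 1, 1, 0); (1, 1, 1, 1); (0, 0, 0, 3))


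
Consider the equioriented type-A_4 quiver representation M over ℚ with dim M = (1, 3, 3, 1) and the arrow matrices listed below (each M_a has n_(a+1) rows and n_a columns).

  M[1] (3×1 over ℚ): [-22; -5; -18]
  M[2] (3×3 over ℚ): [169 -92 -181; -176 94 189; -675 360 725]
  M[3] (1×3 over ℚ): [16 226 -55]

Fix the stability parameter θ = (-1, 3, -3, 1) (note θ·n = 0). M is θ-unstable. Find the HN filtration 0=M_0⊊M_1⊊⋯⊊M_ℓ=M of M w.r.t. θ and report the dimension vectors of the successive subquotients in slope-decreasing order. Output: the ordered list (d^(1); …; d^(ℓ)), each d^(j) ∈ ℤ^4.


Barcode: M ≅ I[1,2], I[2,3], I[2,4], I[3,3]. HN layers by μ_θ (5 steps, strictly decreasing):
  μ^(1)=3; μ^(2)=1; μ^(3)=0; μ^(4)=-1; μ^(5)=-3

((0, 1, 0, 0); (0, 0, 0, 1); (0, 2, 2, 0); (1, 0, 0, 0); (0, 0, 1, 0))


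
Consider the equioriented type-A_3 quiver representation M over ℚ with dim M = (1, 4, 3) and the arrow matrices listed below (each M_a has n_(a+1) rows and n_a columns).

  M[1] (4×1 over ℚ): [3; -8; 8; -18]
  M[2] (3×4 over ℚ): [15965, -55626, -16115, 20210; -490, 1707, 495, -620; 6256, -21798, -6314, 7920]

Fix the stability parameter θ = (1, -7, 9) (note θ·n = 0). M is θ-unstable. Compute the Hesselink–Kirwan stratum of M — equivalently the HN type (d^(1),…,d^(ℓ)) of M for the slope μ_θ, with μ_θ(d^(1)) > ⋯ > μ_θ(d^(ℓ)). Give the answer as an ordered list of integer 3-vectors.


Barcode: M ≅ I[1,3], I[2,2]^2, I[2,3], I[3,3]. HN layers by μ_θ (3 steps, strictly decreasing):
  μ^(1)=9; μ^(2)=-3; μ^(3)=-7

((0, 0, 3); (1, 1, 0); (0, 3, 0))


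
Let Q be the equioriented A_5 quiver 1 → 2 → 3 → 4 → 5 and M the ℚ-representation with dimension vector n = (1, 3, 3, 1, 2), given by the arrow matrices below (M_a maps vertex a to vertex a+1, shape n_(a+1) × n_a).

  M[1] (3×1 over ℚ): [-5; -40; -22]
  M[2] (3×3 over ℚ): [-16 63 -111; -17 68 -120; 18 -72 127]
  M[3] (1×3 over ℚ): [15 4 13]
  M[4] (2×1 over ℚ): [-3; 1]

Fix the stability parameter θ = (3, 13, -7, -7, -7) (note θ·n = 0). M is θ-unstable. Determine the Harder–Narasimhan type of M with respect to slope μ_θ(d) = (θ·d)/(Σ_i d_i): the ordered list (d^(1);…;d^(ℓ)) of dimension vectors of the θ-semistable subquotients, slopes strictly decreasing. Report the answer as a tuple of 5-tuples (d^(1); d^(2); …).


Interval decomposition of M: I[1,5], I[2,3]^2, I[5,5].
HN type (ℓ=3): μ^(1)=3; μ^(2)=-1; μ^(3)=-7

((0, 2, 2, 0, 0); (1, 1, 1, 1, 1); (0, 0, 0, 0, 1))


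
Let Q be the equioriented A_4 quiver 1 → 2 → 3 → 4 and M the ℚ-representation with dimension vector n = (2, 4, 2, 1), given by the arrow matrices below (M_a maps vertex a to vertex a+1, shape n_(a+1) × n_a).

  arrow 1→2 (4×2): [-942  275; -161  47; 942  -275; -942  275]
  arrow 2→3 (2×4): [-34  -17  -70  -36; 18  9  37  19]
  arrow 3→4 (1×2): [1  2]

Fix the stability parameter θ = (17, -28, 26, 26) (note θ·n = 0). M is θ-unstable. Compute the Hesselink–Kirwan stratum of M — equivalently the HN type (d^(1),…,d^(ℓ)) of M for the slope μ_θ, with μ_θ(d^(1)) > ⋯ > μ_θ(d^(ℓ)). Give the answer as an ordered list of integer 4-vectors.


Interval decomposition of M: I[1,2], I[1,4], I[2,2], I[2,3].
HN type (ℓ=3): μ^(1)=26; μ^(2)=-11/2; μ^(3)=-28

((0, 0, 2, 1); (2, 2, 0, 0); (0, 2, 0, 0))


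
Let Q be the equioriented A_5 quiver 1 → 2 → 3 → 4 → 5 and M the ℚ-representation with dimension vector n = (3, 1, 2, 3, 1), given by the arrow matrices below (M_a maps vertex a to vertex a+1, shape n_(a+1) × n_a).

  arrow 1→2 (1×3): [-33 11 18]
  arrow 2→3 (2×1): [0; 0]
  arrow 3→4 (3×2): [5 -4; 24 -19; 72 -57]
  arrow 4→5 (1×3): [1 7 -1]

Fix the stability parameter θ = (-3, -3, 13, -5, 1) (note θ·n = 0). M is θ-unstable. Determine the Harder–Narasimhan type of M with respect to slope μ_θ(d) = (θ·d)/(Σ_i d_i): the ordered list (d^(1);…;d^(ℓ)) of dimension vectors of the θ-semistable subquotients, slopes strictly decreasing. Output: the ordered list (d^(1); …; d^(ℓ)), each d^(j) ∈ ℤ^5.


Barcode: M ≅ I[1,1]^2, I[1,2], I[3,4], I[3,5], I[4,4]. HN layers by μ_θ (4 steps, strictly decreasing):
  μ^(1)=4; μ^(2)=3; μ^(3)=-3; μ^(4)=-5

((0, 0, 1, 1, 0); (0, 0, 1, 1, 1); (3, 1, 0, 0, 0); (0, 0, 0, 1, 0))


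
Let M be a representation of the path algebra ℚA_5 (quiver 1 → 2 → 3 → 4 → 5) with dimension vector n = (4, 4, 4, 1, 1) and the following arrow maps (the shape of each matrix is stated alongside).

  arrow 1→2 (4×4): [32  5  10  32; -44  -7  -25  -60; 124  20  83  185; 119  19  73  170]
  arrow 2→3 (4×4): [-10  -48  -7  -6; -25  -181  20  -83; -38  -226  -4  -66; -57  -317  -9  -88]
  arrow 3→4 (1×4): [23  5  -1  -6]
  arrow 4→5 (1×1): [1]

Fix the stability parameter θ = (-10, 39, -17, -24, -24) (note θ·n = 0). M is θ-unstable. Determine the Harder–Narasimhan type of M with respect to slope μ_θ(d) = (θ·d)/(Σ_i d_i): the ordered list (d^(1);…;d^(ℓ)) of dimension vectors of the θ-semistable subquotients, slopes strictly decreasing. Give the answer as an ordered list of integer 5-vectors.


Interval decomposition of M: I[1,3]^3, I[1,5].
HN type (ℓ=3): μ^(1)=11; μ^(2)=-13/2; μ^(3)=-10

((0, 3, 3, 0, 0); (0, 1, 1, 1, 1); (4, 0, 0, 0, 0))


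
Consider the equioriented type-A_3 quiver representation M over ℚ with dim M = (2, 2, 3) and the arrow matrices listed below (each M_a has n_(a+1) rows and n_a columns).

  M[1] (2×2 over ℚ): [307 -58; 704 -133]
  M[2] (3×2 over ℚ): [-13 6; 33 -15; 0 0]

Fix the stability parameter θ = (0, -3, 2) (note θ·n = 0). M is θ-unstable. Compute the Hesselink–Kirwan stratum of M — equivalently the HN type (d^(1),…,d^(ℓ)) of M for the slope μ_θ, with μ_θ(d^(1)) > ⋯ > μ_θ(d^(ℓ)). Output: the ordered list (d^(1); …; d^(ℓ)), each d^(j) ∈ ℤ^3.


Via rank(M_{q-1}∘⋯∘M_p): M ≅ I[1,3]^2, I[3,3].
μ_θ-semistable layers: μ^(1)=2; μ^(2)=-3/2

((0, 0, 3); (2, 2, 0))


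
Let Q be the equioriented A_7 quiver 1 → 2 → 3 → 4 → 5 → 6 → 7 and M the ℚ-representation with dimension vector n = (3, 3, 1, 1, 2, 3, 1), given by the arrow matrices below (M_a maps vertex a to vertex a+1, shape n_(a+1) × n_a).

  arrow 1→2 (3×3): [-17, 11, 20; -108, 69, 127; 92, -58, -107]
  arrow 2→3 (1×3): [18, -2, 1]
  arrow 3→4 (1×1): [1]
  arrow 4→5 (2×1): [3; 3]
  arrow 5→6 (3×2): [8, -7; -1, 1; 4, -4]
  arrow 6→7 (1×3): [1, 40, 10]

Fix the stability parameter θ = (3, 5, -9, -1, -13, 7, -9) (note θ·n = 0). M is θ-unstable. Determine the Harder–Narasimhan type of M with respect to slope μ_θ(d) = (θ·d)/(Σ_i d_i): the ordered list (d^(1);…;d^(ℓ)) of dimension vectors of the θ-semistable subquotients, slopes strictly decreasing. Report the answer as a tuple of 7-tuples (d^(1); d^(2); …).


Via rank(M_{q-1}∘⋯∘M_p): M ≅ I[1,2]^2, I[1,7], I[5,6], I[6,6].
μ_θ-semistable layers: μ^(1)=7; μ^(2)=5; μ^(3)=3; μ^(4)=-1; μ^(5)=-3; μ^(6)=-13

((0, 0, 0, 0, 0, 2, 0); (0, 2, 0, 0, 0, 0, 0); (2, 0, 0, 0, 0, 0, 0); (0, 0, 0, 0, 0, 1, 1); (1, 1, 1, 1, 1, 0, 0); (0, 0, 0, 0, 1, 0, 0))


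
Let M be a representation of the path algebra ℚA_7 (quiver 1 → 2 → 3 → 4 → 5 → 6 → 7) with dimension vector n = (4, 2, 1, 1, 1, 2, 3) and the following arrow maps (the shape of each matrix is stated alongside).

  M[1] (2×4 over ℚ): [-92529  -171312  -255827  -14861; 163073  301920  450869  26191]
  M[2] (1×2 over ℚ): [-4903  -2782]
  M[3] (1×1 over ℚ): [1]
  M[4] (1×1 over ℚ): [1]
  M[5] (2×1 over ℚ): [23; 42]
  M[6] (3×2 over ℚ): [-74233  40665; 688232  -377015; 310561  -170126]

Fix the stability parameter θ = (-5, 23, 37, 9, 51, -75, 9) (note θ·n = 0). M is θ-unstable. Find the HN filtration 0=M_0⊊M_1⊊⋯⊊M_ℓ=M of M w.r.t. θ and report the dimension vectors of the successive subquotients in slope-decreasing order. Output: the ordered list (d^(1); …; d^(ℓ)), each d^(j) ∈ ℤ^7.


Interval decomposition of M: I[1,1]^2, I[1,2], I[1,7], I[6,7], I[7,7].
HN type (ℓ=4): μ^(1)=23; μ^(2)=9; μ^(3)=-5; μ^(4)=-75

((0, 1, 0, 0, 0, 0, 0); (0, 1, 1, 1, 1, 1, 3); (4, 0, 0, 0, 0, 0, 0); (0, 0, 0, 0, 0, 1, 0))


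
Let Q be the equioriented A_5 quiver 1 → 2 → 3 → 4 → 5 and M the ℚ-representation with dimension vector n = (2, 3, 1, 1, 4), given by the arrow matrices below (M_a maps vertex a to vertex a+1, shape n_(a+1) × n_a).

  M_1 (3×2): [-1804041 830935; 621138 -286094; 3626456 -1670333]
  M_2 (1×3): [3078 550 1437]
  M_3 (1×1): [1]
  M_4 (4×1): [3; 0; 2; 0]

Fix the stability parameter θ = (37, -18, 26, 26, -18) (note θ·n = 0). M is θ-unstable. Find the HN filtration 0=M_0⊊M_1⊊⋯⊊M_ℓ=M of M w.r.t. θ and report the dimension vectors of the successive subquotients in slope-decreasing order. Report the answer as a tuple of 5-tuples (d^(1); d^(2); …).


Via rank(M_{q-1}∘⋯∘M_p): M ≅ I[1,2], I[1,5], I[2,2], I[5,5]^3.
μ_θ-semistable layers: μ^(1)=34/3; μ^(2)=19/2; μ^(3)=-18

((0, 0, 1, 1, 1); (2, 2, 0, 0, 0); (0, 1, 0, 0, 3))


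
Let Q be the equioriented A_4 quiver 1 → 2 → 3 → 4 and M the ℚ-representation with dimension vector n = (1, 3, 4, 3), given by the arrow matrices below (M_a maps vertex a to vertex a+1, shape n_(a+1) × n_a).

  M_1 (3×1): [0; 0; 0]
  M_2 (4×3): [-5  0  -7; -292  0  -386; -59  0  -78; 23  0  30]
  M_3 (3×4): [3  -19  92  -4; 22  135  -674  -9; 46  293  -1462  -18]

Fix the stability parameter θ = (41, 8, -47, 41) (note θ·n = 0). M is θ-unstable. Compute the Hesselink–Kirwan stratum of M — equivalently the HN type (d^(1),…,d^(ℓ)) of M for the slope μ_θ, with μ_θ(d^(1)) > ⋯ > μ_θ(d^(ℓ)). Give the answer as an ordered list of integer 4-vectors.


Barcode: M ≅ I[1,1], I[2,2], I[2,4]^2, I[3,3], I[3,4]. HN layers by μ_θ (4 steps, strictly decreasing):
  μ^(1)=41; μ^(2)=8; μ^(3)=-39/2; μ^(4)=-47

((1, 0, 0, 3); (0, 1, 0, 0); (0, 2, 2, 0); (0, 0, 2, 0))


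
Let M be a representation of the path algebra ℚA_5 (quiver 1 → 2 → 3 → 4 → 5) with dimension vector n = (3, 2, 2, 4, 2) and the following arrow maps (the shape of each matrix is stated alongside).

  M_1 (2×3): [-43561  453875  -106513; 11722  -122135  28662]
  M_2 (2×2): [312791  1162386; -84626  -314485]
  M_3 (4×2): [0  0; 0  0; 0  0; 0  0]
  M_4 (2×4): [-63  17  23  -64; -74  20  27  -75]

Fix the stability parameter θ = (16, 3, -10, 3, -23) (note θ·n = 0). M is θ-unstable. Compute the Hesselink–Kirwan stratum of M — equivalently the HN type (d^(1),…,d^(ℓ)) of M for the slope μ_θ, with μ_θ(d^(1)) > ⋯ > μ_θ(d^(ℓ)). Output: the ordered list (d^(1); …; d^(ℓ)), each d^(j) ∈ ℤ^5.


Barcode: M ≅ I[1,1], I[1,3]^2, I[4,4]^2, I[4,5]^2. HN layers by μ_θ (3 steps, strictly decreasing):
  μ^(1)=16; μ^(2)=3; μ^(3)=-10

((1, 0, 0, 0, 0); (2, 2, 2, 2, 0); (0, 0, 0, 2, 2))


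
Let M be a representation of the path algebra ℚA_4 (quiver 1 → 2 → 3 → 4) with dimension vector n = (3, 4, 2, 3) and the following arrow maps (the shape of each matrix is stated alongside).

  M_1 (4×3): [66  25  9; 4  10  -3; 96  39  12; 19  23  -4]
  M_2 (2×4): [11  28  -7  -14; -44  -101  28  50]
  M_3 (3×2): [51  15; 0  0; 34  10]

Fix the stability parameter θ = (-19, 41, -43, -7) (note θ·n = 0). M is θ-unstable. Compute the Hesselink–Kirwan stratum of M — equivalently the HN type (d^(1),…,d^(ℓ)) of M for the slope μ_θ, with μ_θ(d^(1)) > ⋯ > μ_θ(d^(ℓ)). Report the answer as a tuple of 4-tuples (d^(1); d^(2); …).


Interval decomposition of M: I[1,2], I[1,3], I[1,4], I[2,2], I[4,4]^2.
HN type (ℓ=5): μ^(1)=41; μ^(2)=-1; μ^(3)=-3; μ^(4)=-7; μ^(5)=-19

((0, 2, 0, 0); (0, 1, 1, 0); (0, 1, 1, 1); (0, 0, 0, 2); (3, 0, 0, 0))


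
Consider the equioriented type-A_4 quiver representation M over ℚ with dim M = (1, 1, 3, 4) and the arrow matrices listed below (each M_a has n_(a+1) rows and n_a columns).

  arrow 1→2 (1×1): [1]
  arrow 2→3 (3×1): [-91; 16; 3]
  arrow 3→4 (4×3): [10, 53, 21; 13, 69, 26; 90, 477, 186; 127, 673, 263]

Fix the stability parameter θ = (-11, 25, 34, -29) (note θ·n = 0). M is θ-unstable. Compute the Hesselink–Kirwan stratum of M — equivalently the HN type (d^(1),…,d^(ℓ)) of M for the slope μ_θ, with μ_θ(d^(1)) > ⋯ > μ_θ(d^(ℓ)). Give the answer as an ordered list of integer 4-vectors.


Via rank(M_{q-1}∘⋯∘M_p): M ≅ I[1,4], I[3,4]^2, I[4,4].
μ_θ-semistable layers: μ^(1)=10; μ^(2)=5/2; μ^(3)=-11; μ^(4)=-29

((0, 1, 1, 1); (0, 0, 2, 2); (1, 0, 0, 0); (0, 0, 0, 1))


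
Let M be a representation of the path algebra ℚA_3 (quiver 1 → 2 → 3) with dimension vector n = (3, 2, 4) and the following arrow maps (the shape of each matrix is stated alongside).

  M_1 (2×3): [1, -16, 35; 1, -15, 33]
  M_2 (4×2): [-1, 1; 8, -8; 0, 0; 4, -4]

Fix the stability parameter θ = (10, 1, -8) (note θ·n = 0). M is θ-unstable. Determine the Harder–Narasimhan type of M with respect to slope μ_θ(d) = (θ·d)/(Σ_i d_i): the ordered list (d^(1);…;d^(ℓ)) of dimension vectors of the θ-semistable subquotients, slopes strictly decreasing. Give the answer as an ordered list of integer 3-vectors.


Interval decomposition of M: I[1,1], I[1,2], I[1,3], I[3,3]^3.
HN type (ℓ=4): μ^(1)=10; μ^(2)=11/2; μ^(3)=1; μ^(4)=-8

((1, 0, 0); (1, 1, 0); (1, 1, 1); (0, 0, 3))


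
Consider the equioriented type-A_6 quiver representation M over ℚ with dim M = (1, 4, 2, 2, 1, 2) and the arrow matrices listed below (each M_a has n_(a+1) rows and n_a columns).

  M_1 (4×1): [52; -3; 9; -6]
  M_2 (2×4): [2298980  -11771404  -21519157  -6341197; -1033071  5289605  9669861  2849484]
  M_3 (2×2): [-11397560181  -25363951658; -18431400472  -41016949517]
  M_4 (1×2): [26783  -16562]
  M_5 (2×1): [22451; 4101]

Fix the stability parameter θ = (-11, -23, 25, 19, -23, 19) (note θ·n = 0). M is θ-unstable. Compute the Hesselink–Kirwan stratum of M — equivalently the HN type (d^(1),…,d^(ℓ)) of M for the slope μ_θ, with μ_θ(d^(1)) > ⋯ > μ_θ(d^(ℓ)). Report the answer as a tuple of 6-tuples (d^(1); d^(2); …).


Interval decomposition of M: I[1,6], I[2,2]^2, I[2,4], I[6,6].
HN type (ℓ=5): μ^(1)=22; μ^(2)=19; μ^(3)=7; μ^(4)=-17; μ^(5)=-23

((0, 0, 1, 1, 0, 0); (0, 0, 0, 0, 0, 2); (0, 0, 1, 1, 1, 0); (1, 1, 0, 0, 0, 0); (0, 3, 0, 0, 0, 0))


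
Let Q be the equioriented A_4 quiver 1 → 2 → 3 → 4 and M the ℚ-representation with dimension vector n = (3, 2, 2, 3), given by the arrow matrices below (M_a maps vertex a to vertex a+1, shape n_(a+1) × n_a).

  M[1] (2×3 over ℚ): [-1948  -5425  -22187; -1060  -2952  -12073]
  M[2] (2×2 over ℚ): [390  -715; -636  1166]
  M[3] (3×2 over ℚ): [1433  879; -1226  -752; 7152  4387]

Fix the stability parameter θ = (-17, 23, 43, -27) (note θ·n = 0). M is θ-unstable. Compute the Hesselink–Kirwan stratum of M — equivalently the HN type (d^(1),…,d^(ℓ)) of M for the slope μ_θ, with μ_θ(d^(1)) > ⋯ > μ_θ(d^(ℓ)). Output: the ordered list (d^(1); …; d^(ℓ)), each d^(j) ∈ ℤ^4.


Barcode: M ≅ I[1,1], I[1,2], I[1,4], I[3,4], I[4,4]. HN layers by μ_θ (5 steps, strictly decreasing):
  μ^(1)=23; μ^(2)=13; μ^(3)=8; μ^(4)=-17; μ^(5)=-27

((0, 1, 0, 0); (0, 1, 1, 1); (0, 0, 1, 1); (3, 0, 0, 0); (0, 0, 0, 1))


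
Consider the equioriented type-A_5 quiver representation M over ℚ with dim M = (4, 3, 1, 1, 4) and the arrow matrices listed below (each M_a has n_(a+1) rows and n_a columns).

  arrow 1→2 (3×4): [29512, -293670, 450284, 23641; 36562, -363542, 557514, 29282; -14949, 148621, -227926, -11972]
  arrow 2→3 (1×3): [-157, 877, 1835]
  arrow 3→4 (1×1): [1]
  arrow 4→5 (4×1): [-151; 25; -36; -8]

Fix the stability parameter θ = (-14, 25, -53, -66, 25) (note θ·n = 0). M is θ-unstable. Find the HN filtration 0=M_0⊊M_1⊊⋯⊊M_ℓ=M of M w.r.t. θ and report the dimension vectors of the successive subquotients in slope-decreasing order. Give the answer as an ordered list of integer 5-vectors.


Barcode: M ≅ I[1,1], I[1,2]^2, I[1,5], I[5,5]^3. HN layers by μ_θ (3 steps, strictly decreasing):
  μ^(1)=25; μ^(2)=-14; μ^(3)=-27

((0, 2, 0, 0, 4); (3, 0, 0, 0, 0); (1, 1, 1, 1, 0))


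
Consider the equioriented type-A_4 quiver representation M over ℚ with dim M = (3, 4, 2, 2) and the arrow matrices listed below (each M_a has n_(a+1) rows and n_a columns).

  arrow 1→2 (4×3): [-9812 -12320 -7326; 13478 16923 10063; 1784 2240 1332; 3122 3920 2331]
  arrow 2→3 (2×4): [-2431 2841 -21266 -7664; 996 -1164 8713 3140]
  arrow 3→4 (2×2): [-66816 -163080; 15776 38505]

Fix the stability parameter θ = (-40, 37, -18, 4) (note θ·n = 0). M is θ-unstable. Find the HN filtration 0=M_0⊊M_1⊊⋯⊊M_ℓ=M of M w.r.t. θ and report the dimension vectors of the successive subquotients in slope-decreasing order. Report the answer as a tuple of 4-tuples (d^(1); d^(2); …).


Via rank(M_{q-1}∘⋯∘M_p): M ≅ I[1,1], I[1,2], I[1,4], I[2,2], I[2,3], I[4,4].
μ_θ-semistable layers: μ^(1)=37; μ^(2)=19/2; μ^(3)=23/3; μ^(4)=4; μ^(5)=-40

((0, 2, 0, 0); (0, 1, 1, 0); (0, 1, 1, 1); (0, 0, 0, 1); (3, 0, 0, 0))


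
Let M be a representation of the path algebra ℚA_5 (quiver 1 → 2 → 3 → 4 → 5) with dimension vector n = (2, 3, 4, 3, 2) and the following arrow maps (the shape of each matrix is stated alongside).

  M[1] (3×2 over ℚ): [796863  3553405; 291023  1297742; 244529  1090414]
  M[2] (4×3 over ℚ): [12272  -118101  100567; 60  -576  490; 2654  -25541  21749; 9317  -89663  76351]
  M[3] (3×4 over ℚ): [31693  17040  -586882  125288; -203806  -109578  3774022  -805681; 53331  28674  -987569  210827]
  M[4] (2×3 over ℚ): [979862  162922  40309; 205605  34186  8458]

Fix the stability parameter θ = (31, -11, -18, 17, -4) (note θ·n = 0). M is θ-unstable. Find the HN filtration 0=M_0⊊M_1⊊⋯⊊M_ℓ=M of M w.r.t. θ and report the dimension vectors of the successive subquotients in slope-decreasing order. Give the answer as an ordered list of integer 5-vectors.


Barcode: M ≅ I[1,4], I[1,5], I[2,5], I[3,3]. HN layers by μ_θ (5 steps, strictly decreasing):
  μ^(1)=17; μ^(2)=13/2; μ^(3)=2/3; μ^(4)=-29/2; μ^(5)=-18

((0, 0, 0, 1, 0); (0, 0, 0, 2, 2); (2, 2, 2, 0, 0); (0, 1, 1, 0, 0); (0, 0, 1, 0, 0))


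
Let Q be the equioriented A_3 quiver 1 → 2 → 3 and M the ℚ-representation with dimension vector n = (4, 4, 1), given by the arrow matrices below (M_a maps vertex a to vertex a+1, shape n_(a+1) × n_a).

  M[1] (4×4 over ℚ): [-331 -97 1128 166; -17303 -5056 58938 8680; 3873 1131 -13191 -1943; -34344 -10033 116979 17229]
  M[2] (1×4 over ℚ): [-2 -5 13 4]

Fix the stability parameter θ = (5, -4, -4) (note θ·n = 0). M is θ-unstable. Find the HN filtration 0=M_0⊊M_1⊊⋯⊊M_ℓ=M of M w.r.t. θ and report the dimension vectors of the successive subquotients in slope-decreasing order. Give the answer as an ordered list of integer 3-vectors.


Via rank(M_{q-1}∘⋯∘M_p): M ≅ I[1,1], I[1,2]^2, I[1,3], I[2,2].
μ_θ-semistable layers: μ^(1)=5; μ^(2)=1/2; μ^(3)=-1; μ^(4)=-4

((1, 0, 0); (2, 2, 0); (1, 1, 1); (0, 1, 0))


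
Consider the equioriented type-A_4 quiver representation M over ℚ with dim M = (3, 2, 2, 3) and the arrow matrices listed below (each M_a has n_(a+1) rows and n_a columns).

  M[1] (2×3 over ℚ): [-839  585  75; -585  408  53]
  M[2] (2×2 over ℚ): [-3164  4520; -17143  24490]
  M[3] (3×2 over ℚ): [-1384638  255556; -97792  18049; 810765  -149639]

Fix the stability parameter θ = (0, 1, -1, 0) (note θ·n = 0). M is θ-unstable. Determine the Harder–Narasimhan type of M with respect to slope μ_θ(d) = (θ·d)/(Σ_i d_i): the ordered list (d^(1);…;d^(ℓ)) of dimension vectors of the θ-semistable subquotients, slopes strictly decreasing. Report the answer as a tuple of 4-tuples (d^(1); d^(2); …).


Barcode: M ≅ I[1,1], I[1,2], I[1,4], I[3,4], I[4,4]. HN layers by μ_θ (3 steps, strictly decreasing):
  μ^(1)=1; μ^(2)=0; μ^(3)=-1

((0, 1, 0, 0); (3, 1, 1, 3); (0, 0, 1, 0))


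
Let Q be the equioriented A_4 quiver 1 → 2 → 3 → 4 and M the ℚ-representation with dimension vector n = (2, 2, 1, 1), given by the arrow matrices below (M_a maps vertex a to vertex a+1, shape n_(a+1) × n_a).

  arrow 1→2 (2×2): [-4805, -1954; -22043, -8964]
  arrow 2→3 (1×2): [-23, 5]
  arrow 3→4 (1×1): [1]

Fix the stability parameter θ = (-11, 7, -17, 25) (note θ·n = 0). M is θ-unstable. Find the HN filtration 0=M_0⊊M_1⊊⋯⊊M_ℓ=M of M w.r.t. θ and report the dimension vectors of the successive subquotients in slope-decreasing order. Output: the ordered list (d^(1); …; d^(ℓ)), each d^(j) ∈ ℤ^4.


Interval decomposition of M: I[1,2], I[1,4].
HN type (ℓ=4): μ^(1)=25; μ^(2)=7; μ^(3)=-5; μ^(4)=-11

((0, 0, 0, 1); (0, 1, 0, 0); (0, 1, 1, 0); (2, 0, 0, 0))


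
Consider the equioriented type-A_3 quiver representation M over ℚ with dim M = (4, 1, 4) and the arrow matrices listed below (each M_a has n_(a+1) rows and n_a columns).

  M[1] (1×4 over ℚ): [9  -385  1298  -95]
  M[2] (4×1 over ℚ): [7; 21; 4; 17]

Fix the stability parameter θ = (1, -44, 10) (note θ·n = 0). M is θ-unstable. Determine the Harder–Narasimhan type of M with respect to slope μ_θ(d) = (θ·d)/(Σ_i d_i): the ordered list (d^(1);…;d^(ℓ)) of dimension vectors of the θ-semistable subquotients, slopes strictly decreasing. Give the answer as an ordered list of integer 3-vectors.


Interval decomposition of M: I[1,1]^3, I[1,3], I[3,3]^3.
HN type (ℓ=3): μ^(1)=10; μ^(2)=1; μ^(3)=-43/2

((0, 0, 4); (3, 0, 0); (1, 1, 0))


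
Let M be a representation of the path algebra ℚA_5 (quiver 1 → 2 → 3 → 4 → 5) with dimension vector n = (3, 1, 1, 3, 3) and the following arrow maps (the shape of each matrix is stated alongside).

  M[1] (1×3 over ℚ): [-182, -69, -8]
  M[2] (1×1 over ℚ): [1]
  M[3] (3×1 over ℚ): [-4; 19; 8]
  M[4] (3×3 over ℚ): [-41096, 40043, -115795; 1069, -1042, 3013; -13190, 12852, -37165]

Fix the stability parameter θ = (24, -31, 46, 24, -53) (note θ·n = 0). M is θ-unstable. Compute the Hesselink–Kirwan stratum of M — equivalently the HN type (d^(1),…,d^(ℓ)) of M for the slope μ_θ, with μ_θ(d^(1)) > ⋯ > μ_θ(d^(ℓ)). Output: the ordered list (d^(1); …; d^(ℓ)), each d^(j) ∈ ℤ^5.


Barcode: M ≅ I[1,1]^2, I[1,5], I[4,5]^2. HN layers by μ_θ (4 steps, strictly decreasing):
  μ^(1)=24; μ^(2)=17/3; μ^(3)=-7/2; μ^(4)=-29/2

((2, 0, 0, 0, 0); (0, 0, 1, 1, 1); (1, 1, 0, 0, 0); (0, 0, 0, 2, 2))


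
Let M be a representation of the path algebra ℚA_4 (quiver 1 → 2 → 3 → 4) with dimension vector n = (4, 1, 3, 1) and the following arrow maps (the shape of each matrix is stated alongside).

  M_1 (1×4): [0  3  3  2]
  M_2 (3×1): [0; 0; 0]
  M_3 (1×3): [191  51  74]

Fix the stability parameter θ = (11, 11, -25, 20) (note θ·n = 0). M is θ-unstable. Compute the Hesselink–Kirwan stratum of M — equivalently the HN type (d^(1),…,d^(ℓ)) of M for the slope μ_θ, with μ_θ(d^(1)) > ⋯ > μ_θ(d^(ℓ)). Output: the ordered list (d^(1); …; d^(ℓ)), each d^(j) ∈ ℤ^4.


Barcode: M ≅ I[1,1]^3, I[1,2], I[3,3]^2, I[3,4]. HN layers by μ_θ (3 steps, strictly decreasing):
  μ^(1)=20; μ^(2)=11; μ^(3)=-25

((0, 0, 0, 1); (4, 1, 0, 0); (0, 0, 3, 0))


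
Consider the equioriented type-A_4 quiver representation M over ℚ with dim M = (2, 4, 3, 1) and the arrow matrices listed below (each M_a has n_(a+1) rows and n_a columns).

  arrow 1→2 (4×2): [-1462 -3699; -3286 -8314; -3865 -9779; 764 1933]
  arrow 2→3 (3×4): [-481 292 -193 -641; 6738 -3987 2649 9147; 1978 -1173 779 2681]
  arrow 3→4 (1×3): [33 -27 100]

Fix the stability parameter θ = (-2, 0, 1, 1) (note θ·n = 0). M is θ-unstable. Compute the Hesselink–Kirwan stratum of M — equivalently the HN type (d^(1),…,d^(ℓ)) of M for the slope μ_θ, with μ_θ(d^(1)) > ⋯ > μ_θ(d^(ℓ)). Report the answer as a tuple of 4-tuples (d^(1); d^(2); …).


Interval decomposition of M: I[1,3], I[1,4], I[2,2]^2, I[3,3].
HN type (ℓ=3): μ^(1)=1; μ^(2)=0; μ^(3)=-2

((0, 0, 3, 1); (0, 4, 0, 0); (2, 0, 0, 0))


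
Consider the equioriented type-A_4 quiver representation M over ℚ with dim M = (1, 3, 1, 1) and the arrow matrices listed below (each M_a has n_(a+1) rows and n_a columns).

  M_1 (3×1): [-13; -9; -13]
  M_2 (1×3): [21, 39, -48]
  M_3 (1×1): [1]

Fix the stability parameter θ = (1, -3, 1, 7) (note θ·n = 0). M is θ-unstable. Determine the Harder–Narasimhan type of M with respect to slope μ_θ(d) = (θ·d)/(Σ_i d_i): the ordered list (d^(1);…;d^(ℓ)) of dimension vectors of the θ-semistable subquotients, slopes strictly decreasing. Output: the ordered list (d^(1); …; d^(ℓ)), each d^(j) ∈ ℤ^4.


Interval decomposition of M: I[1,2], I[2,2], I[2,4].
HN type (ℓ=4): μ^(1)=7; μ^(2)=1; μ^(3)=-1; μ^(4)=-3

((0, 0, 0, 1); (0, 0, 1, 0); (1, 1, 0, 0); (0, 2, 0, 0))


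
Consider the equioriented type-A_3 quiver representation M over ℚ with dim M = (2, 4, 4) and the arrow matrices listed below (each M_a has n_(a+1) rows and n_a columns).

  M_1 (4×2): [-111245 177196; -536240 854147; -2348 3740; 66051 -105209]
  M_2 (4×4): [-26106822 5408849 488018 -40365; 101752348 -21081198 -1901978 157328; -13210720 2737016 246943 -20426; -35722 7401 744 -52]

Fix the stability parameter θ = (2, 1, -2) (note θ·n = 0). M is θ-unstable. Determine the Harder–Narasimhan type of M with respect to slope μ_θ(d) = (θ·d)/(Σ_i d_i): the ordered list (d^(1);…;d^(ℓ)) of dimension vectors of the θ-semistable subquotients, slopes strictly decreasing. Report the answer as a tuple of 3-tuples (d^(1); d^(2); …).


Interval decomposition of M: I[1,3]^2, I[2,2], I[2,3], I[3,3].
HN type (ℓ=4): μ^(1)=1; μ^(2)=1/3; μ^(3)=-1/2; μ^(4)=-2

((0, 1, 0); (2, 2, 2); (0, 1, 1); (0, 0, 1))


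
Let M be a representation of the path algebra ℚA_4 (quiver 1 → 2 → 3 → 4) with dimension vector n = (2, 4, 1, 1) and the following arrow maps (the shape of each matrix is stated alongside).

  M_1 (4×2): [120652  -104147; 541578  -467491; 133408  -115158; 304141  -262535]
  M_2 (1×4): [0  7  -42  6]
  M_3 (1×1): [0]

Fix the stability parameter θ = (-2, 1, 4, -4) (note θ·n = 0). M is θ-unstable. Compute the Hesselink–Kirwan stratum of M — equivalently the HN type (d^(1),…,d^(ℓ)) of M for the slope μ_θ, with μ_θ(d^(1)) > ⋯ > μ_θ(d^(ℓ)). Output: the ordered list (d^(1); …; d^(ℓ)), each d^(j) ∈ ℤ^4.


Interval decomposition of M: I[1,2], I[1,3], I[2,2]^2, I[4,4].
HN type (ℓ=4): μ^(1)=4; μ^(2)=1; μ^(3)=-2; μ^(4)=-4

((0, 0, 1, 0); (0, 4, 0, 0); (2, 0, 0, 0); (0, 0, 0, 1))


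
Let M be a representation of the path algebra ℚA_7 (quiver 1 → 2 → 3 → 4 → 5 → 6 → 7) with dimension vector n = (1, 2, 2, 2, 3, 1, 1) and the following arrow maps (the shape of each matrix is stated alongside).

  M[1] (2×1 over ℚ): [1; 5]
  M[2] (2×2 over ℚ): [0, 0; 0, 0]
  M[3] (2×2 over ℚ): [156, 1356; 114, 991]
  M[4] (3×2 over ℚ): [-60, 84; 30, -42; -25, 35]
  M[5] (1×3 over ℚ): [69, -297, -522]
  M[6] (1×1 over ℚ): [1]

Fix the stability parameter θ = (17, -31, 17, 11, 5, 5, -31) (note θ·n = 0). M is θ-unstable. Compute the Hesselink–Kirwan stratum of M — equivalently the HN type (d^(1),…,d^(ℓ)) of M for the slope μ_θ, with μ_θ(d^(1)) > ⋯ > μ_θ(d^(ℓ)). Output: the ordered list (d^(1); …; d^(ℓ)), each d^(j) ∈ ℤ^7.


Via rank(M_{q-1}∘⋯∘M_p): M ≅ I[1,2], I[2,2], I[3,4], I[3,5], I[5,5], I[5,7].
μ_θ-semistable layers: μ^(1)=14; μ^(2)=11; μ^(3)=5; μ^(4)=-7; μ^(5)=-31

((0, 0, 1, 1, 0, 0, 0); (0, 0, 1, 1, 1, 0, 0); (0, 0, 0, 0, 1, 0, 0); (1, 1, 0, 0, 1, 1, 1); (0, 1, 0, 0, 0, 0, 0))


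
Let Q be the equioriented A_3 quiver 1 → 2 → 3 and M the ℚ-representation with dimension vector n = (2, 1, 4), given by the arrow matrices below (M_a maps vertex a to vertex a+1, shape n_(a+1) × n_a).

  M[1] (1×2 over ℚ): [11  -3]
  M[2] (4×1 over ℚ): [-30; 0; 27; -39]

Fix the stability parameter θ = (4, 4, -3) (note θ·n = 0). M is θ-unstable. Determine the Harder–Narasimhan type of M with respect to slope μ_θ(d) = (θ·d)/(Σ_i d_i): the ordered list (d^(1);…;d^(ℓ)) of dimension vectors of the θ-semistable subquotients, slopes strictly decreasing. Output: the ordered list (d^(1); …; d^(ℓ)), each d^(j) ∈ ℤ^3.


Via rank(M_{q-1}∘⋯∘M_p): M ≅ I[1,1], I[1,3], I[3,3]^3.
μ_θ-semistable layers: μ^(1)=4; μ^(2)=5/3; μ^(3)=-3

((1, 0, 0); (1, 1, 1); (0, 0, 3))


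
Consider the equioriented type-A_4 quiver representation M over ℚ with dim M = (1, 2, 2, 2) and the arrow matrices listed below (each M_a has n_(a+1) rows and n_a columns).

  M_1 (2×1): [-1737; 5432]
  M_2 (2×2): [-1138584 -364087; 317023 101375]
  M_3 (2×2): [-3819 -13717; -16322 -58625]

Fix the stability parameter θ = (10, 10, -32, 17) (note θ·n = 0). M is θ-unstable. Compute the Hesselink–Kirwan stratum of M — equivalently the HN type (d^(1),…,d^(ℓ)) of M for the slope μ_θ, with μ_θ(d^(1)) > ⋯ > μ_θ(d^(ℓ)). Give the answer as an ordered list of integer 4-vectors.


Barcode: M ≅ I[1,4], I[2,4]. HN layers by μ_θ (3 steps, strictly decreasing):
  μ^(1)=17; μ^(2)=-4; μ^(3)=-11

((0, 0, 0, 2); (1, 1, 1, 0); (0, 1, 1, 0))
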